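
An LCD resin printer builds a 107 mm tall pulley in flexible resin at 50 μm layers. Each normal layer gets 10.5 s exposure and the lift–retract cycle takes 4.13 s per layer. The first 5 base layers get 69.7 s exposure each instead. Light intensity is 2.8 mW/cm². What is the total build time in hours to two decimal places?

Layer count = ceil(107 / 0.05) = 2140.
Bottom layers: 5 × (69.7 + 4.13) → 369.15 s.
Remaining layers = 2135 × (10.5 + 4.13) = 31235.05 s.
Total = 369.15 + 31235.05 = 31604.2 s = 8.78 hours.

8.78 hours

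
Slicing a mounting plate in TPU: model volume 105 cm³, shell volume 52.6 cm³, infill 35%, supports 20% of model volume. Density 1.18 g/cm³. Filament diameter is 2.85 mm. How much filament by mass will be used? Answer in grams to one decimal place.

108.5 g

Infill region: 105 − 52.6 → 52.4 cm³.
Infill volume: 0.35 × 52.4 → 18.34 cm³.
Support = 0.20 × 105 = 21 cm³.
Total extruded = 52.6 + 18.34 + 21 = 91.94 cm³.
Mass = 91.94 × 1.18 = 108.4892 g.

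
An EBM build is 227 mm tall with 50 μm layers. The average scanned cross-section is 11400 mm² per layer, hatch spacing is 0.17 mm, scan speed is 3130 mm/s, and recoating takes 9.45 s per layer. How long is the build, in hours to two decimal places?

Layer count = ceil(227 / 0.05) = 4540.
Hatch length per layer = 11400 / 0.17, so 67058.8 mm.
Beam time per layer = 67058.8 / 3130 = 21.4245 s.
Time per layer: 21.4245 + 9.45 → 30.8745 s.
Build time = 4540 × 30.8745 = 140170.23 s = 38.94 hours.

38.94 hours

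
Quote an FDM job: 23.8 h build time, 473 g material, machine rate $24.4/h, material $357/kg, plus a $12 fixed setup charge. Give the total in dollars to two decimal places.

$761.58

Machine cost = 24.4 × 23.8 = $580.72.
Feedstock cost = 357 × 473/1000 = $168.861.
Total = 580.72 + 168.861 + 12 = 761.581 ≈ $761.58.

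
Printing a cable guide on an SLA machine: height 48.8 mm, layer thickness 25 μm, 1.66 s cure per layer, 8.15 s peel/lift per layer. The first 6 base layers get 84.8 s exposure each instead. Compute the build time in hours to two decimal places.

Layer count = ceil(48.8 / 0.025) = 1952.
Burn-in layers = 6 × (84.8 + 8.15), so 557.7 s.
Remaining layers = 1946 × (1.66 + 8.15), so 19090.26 s.
Sum: 557.7 + 19090.26 = 19647.96 s → 5.46 hours.

5.46 hours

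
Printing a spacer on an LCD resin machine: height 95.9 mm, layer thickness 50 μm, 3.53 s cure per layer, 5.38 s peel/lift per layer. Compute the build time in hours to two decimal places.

4.75 hours

Layer count = ceil(95.9 / 0.05) = 1918.
Cycle time: 3.53 + 5.38 → 8.91 s.
Build time: 1918 × 8.91 s = 17089.38 s, i.e. 4.75 hours.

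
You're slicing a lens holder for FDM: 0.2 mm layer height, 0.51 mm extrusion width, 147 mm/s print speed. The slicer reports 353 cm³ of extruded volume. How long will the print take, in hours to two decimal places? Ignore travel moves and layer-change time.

6.54 hours

Bead cross-section = 0.2 × 0.51 = 0.102 mm².
Total extruded path = 353000/0.102 = 3460784.3 mm.
Print-move time = 3460784.3 / 147 = 23542.8 s.
In the requested units: 23542.8 s = 6.54 hours.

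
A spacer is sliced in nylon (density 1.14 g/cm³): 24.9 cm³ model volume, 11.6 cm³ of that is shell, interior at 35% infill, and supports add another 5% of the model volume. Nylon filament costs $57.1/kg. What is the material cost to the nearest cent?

$1.14

Interior volume = 24.9 − 11.6 = 13.3 cm³.
Infill volume = 0.35 × 13.3, so 4.655 cm³.
Support: 0.05 × 24.9 → 1.245 cm³.
Deposited volume = 11.6 + 4.655 + 1.245 = 17.5 cm³.
Mass = 17.5 × 1.14, so 19.95 g.
Cost = 19.95 g / 1000 × $57.1/kg = $1.14.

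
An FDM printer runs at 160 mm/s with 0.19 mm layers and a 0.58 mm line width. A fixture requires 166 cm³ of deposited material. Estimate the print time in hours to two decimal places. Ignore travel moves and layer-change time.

2.62 hours

Bead cross-section: 0.19 × 0.58 → 0.1102 mm².
Toolpath length = 166 cm³ / 0.1102 mm² = 166000 / 0.1102 = 1506352.1 mm.
Print-move time: 1506352.1 / 160 → 9414.7 s.
9414.7 s = 2.62 hours.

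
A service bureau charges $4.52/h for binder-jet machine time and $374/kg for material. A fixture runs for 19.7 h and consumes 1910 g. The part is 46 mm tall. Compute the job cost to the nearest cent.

$803.38

Machine cost = 4.52 × 19.7, so $89.044.
Material charge = 374 × 1910/1000, so $714.34.
Job cost: 89.044 + 714.34 = 803.384 ≈ $803.38.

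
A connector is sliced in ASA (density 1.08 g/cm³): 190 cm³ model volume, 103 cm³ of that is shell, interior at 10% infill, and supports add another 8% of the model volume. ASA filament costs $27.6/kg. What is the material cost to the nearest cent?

Infill region = 190 − 103 = 87 cm³.
Infill volume = 0.10 × 87 = 8.7 cm³.
Support: 0.08 × 190 → 15.2 cm³.
Total extruded: 103 + 8.7 + 15.2 → 126.9 cm³.
Mass: 126.9 × 1.08 → 137.052 g.
Cost = 137.052 g / 1000 × $27.6/kg = $3.78.

$3.78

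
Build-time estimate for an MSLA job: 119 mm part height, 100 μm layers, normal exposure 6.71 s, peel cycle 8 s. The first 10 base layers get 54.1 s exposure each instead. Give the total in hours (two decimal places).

Layers = ⌈119/0.1⌉ = 1190.
Bottom layers = 10 × (54.1 + 8), so 621 s.
Regular layers: 1180 × (6.71 + 8) → 17357.8 s.
Sum: 621 + 17357.8 = 17978.8 s → 4.99 hours.

4.99 hours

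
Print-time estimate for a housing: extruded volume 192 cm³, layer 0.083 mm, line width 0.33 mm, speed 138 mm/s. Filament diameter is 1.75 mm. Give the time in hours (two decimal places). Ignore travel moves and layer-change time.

14.11 hours

Line area = 0.083 × 0.33 = 0.02739 mm².
Toolpath length = 192 cm³ / 0.02739 mm² = 192000 / 0.02739 = 7009857.6 mm.
Extrusion time = 7009857.6 / 138, so 50796.1 s.
Converting: 50796.1 s = 14.11 hours.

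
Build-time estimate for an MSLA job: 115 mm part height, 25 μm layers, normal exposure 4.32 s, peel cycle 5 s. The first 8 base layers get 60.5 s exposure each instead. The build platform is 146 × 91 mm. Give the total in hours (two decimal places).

12.03 hours

Layers = ⌈115/0.025⌉ = 4600.
Base layers = 8 × (60.5 + 5), so 524 s.
Remaining layers: 4592 × (4.32 + 5) → 42797.44 s.
Sum: 524 + 42797.44 = 43321.44 s → 12.03 hours.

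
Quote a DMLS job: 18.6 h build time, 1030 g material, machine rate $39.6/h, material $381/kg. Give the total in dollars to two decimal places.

Time charge: 39.6 × 18.6 → $736.56.
Material charge: 381 × 1030/1000 → $392.43.
Job cost: 736.56 + 392.43 = $1128.99.

$1128.99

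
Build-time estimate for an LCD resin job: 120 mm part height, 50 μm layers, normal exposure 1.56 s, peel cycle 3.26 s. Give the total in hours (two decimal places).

3.21 hours

Number of layers: 120 / 0.05 → 2400 (rounded up).
Each layer takes: 1.56 + 3.26 → 4.82 s.
Build time: 2400 × 4.82 s = 11568 s, i.e. 3.21 hours.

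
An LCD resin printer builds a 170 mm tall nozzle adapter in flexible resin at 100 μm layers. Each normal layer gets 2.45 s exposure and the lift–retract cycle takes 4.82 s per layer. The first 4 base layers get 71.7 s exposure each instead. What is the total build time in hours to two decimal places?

3.51 hours

Layer count = ceil(170 / 0.1) = 1700.
Base layers = 4 × (71.7 + 4.82) = 306.08 s.
Remaining layers = 1696 × (2.45 + 4.82), so 12329.92 s.
Sum: 306.08 + 12329.92 = 12636 s → 3.51 hours.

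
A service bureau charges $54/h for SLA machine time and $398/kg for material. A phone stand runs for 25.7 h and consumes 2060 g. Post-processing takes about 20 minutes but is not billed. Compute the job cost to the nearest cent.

$2207.68

Time charge = 54 × 25.7, so $1387.80.
Material cost = 398 × 2060/1000 = $819.88.
Job cost: 1387.80 + 819.88 = $2207.68.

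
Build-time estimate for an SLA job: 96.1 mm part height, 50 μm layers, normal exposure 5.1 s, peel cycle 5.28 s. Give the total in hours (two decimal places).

5.54 hours

Number of layers: 96.1 / 0.05 → 1922 (rounded up).
Per-layer time = 5.1 + 5.28, so 10.38 s.
Total = 1922 × 10.38 = 19950.36 s = 5.54 hours.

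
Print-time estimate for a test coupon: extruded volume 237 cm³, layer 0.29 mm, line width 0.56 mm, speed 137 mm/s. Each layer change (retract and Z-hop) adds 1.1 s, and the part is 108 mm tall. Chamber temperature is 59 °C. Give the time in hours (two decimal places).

3.07 hours

Bead cross-section: 0.29 × 0.56 → 0.1624 mm².
Total extruded path = 237000/0.1624 = 1459359.6 mm.
Extrusion time = 1459359.6 / 137 = 10652.3 s.
Number of layers: 108 / 0.29 → 373 (rounded up).
Non-print overhead = 373 × 1.1, so 410.3 s.
Total = 10652.3 + 410.3 = 11062.6 s = 3.07 hours.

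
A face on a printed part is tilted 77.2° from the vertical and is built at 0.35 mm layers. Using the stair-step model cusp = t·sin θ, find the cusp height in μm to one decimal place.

341.3 μm

Cusp = layer height × sin(77.2°) = 0.35 × 0.9751 = 0.341285 mm = 341.3 μm.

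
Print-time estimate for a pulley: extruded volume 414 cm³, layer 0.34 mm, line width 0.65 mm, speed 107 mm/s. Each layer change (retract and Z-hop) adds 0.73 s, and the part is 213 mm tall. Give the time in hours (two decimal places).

Extrusion cross-section = 0.34 × 0.65, so 0.221 mm².
Toolpath length = 414 cm³ / 0.221 mm² = 414000 / 0.221 = 1873303.2 mm.
Print-move time = 1873303.2 / 107, so 17507.5 s.
Number of layers: 213 / 0.34 → 627 (rounded up).
Z-hop total: 627 × 0.73 → 457.71 s.
Total = 17507.5 + 457.71 = 17965.21 s = 4.99 hours.

4.99 hours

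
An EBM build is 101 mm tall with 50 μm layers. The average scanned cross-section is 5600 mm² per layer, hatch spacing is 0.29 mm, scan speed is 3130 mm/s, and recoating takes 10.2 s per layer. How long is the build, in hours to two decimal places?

9.19 hours

Layer count = ceil(101 / 0.05) = 2020.
Scan path per layer = 5600 / 0.29, so 19310.3 mm.
Per-layer scan time = 19310.3 / 3130 = 6.1694 s.
Per-layer time = 6.1694 + 10.2 = 16.3694 s.
2020 layers × 16.3694 s/layer = 33066.188 s, i.e. 9.19 hours.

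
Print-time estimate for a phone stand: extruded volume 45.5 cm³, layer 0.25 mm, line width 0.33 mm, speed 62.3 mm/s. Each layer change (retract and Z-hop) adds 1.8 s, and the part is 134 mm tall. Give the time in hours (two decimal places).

Extrusion cross-section = 0.25 × 0.33 = 0.0825 mm².
Toolpath length = 45.5 cm³ / 0.0825 mm² = 45500 / 0.0825 = 551515.2 mm.
Extrusion time = 551515.2 / 62.3, so 8852.6 s.
Layer count = ceil(134 / 0.25) = 536.
Non-print overhead = 536 × 1.8, so 964.8 s.
Altogether 8852.6 + 964.8 = 9817.4 s, i.e. 2.73 hours.

2.73 hours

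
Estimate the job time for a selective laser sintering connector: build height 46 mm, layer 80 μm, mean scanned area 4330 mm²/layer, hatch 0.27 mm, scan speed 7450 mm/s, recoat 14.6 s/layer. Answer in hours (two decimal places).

Layers = ⌈46/0.08⌉ = 575.
Scan path per layer = 4330 / 0.27 = 16037 mm.
Per-layer scan time = 16037 / 7450 = 2.1526 s.
Layer cycle = 2.1526 + 14.6 = 16.7526 s.
Build time = 575 × 16.7526 = 9632.745 s = 2.68 hours.

2.68 hours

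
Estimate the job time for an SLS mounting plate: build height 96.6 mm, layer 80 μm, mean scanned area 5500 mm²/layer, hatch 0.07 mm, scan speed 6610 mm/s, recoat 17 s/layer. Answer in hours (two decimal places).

9.69 hours

Number of layers: 96.6 / 0.08 → 1208 (rounded up).
Per-layer scan distance: 5500 / 0.07 → 78571.4 mm.
Per-layer scan time = 78571.4 / 6610 = 11.8867 s.
Layer cycle = 11.8867 + 17, so 28.8867 s.
Total: 1208 × 28.8867 s = 34895.1336 s → 9.69 hours.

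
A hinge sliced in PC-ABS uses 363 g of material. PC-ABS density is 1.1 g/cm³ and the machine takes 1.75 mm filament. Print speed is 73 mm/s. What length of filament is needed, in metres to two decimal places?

137.20 m

Extruded volume: 363/1.1 = 330 cm³ (330000 mm³).
Cross-section of 1.75 mm filament: π·(1.75/2)² = 2.4053 mm².
Length = 330000 / 2.4053 = 137197.02 mm = 137.20 m.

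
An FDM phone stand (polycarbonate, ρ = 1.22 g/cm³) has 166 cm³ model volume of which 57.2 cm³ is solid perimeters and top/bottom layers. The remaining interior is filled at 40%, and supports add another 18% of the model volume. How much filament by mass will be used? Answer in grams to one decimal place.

Infill region = 166 − 57.2 = 108.8 cm³.
Infill volume: 0.40 × 108.8 → 43.52 cm³.
Support = 0.18 × 166, so 29.88 cm³.
Total printed volume = 57.2 + 43.52 + 29.88 = 130.6 cm³.
Mass = 130.6 × 1.22 = 159.332 g.

159.3 g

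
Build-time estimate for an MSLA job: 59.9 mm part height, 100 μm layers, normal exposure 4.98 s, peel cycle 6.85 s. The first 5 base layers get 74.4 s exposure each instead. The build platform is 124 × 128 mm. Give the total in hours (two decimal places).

Layer count = ceil(59.9 / 0.1) = 599.
Bottom layers = 5 × (74.4 + 6.85) = 406.25 s.
Remaining layers: 594 × (4.98 + 6.85) → 7027.02 s.
Sum: 406.25 + 7027.02 = 7433.27 s → 2.06 hours.

2.06 hours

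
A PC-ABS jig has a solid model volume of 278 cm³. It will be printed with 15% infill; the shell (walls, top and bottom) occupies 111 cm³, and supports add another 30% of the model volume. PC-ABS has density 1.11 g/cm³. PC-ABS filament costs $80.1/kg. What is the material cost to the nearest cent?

$19.51

Infill region = 278 − 111, so 167 cm³.
Deposited infill = 0.15 × 167, so 25.05 cm³.
Support: 0.30 × 278 → 83.4 cm³.
Total printed volume = 111 + 25.05 + 83.4, so 219.45 cm³.
Mass = 219.45 × 1.11 = 243.5895 g.
Cost = 243.5895 g / 1000 × $80.1/kg = $19.51.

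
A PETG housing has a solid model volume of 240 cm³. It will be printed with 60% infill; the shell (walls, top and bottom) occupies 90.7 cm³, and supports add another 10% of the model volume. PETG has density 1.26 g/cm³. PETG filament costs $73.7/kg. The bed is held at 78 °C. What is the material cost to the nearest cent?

$18.97

Interior volume = 240 − 90.7, so 149.3 cm³.
Infill deposited: 0.60 × 149.3 → 89.58 cm³.
Support = 0.10 × 240 = 24 cm³.
Total printed volume: 90.7 + 89.58 + 24 → 204.28 cm³.
Mass = 204.28 × 1.26, so 257.3928 g.
At $73.7/kg: 257.3928/1000 × 73.7 = $18.97.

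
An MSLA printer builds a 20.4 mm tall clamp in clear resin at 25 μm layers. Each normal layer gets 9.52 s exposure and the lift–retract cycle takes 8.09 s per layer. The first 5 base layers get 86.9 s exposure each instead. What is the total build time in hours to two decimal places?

4.10 hours

Number of layers: 20.4 / 0.025 → 816 (rounded up).
Bottom layers: 5 × (86.9 + 8.09) → 474.95 s.
Normal layers = 811 × (9.52 + 8.09), so 14281.71 s.
Total = 474.95 + 14281.71 = 14756.66 s = 4.10 hours.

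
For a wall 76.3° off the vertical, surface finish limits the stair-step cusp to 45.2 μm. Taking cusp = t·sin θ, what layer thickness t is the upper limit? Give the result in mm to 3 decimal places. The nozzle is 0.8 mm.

sin(76.3°) = 0.9715; t_max = 0.0452/0.9715 = 0.047 mm.

0.047 mm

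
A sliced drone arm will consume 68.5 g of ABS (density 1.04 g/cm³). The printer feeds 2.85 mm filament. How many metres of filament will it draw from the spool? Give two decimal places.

10.32 m

Extruded volume: 68.5/1.04 = 65.8654 cm³ (65865.4 mm³).
Filament cross-section = π × (2.85/2)² = 6.3794 mm².
L = V/A = 65865.4/6.3794 = 10324.7 mm → 10.32 m.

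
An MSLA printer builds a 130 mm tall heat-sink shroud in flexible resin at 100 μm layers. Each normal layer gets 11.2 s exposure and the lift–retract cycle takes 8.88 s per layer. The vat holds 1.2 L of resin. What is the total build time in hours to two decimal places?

7.25 hours

Number of layers: 130 / 0.1 → 1300 (rounded up).
Cycle time = 11.2 + 8.88 = 20.08 s.
Total = 1300 × 20.08 = 26104 s = 7.25 hours.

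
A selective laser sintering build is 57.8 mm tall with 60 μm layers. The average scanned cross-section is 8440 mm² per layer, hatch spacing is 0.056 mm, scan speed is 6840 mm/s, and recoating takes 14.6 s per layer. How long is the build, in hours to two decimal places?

9.81 hours

Layers = ⌈57.8/0.06⌉ = 964.
Hatch length per layer: 8440 / 0.056 → 150714.3 mm.
Laser time per layer = 150714.3 / 6840 = 22.0343 s.
Per-layer time = 22.0343 + 14.6, so 36.6343 s.
964 layers × 36.6343 s/layer = 35315.4652 s, i.e. 9.81 hours.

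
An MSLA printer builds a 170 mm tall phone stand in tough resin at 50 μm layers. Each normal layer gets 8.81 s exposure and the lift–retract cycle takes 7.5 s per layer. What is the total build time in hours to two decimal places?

15.40 hours

Number of layers: 170 / 0.05 → 3400 (rounded up).
Each layer takes = 8.81 + 7.5, so 16.31 s.
Total = 3400 × 16.31 = 55454 s = 15.40 hours.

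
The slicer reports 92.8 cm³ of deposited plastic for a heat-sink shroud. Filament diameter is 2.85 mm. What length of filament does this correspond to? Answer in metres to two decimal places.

14.55 m

Cross-section of 2.85 mm filament: π·(2.85/2)² = 6.3794 mm².
Length = 92.8 cm³ / 6.3794 mm² = 92800 / 6.3794 = 14546.82 mm = 14.55 m.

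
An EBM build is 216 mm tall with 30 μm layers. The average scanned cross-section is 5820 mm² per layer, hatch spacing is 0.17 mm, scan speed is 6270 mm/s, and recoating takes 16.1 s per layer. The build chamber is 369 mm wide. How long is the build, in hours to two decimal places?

Layers = ⌈216/0.03⌉ = 7200.
Hatch length per layer: 5820 / 0.17 → 34235.3 mm.
Scan time per layer = 34235.3 / 6270, so 5.4602 s.
Per-layer time = 5.4602 + 16.1 = 21.5602 s.
Build time = 7200 × 21.5602 = 155233.44 s = 43.12 hours.

43.12 hours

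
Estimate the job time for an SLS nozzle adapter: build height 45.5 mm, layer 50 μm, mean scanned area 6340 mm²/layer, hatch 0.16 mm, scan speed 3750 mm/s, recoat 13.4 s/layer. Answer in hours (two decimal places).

Number of layers: 45.5 / 0.05 → 910 (rounded up).
Per-layer scan distance = 6340 / 0.16, so 39625 mm.
Per-layer scan time = 39625 / 3750, so 10.5667 s.
Per-layer time = 10.5667 + 13.4, so 23.9667 s.
Total: 910 × 23.9667 s = 21809.697 s → 6.06 hours.

6.06 hours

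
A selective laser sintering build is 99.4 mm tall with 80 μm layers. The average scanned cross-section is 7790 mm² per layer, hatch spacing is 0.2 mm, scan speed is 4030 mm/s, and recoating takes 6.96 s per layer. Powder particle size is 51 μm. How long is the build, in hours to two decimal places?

Layers = ⌈99.4/0.08⌉ = 1243.
Per-layer scan distance = 7790 / 0.2 = 38950 mm.
Per-layer scan time = 38950 / 4030 = 9.665 s.
Per-layer time = 9.665 + 6.96 = 16.625 s.
Build time = 1243 × 16.625 = 20664.875 s = 5.74 hours.

5.74 hours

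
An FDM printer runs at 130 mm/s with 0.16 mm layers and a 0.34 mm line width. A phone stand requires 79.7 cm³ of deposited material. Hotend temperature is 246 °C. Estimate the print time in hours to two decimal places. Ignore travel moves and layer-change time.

3.13 hours

Extrusion cross-section = 0.16 × 0.34, so 0.0544 mm².
Total extruded path = 79700/0.0544 = 1465073.5 mm.
Extrusion time = 1465073.5 / 130 = 11269.8 s.
Converting: 11269.8 s = 3.13 hours.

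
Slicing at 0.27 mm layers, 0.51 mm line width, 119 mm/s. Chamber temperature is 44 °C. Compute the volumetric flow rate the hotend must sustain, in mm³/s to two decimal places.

Extrusion cross-section = 0.27 × 0.51 = 0.1377 mm².
Q = v·A = 119 × 0.1377 = 16.39 mm³/s.

16.39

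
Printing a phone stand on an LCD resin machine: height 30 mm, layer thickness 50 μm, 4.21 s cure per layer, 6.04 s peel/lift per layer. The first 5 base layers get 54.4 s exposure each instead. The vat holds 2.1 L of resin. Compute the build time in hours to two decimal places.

Layer count = ceil(30 / 0.05) = 600.
Burn-in layers = 5 × (54.4 + 6.04) = 302.2 s.
Remaining layers: 595 × (4.21 + 6.04) → 6098.75 s.
Sum: 302.2 + 6098.75 = 6400.95 s → 1.78 hours.

1.78 hours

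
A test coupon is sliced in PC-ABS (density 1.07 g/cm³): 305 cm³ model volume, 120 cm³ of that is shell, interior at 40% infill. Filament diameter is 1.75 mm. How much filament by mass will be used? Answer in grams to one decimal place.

207.6 g

Volume inside the shell: 305 − 120 → 185 cm³.
Deposited infill = 0.40 × 185, so 74 cm³.
Total printed volume: 120 + 74 → 194 cm³.
Mass: 194 × 1.07 → 207.58 g.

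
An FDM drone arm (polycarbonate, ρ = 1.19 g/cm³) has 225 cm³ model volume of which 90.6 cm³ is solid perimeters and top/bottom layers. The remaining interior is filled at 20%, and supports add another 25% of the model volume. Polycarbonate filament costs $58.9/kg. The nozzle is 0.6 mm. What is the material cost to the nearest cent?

$12.18

Volume inside the shell: 225 − 90.6 → 134.4 cm³.
Infill volume = 0.20 × 134.4, so 26.88 cm³.
Support = 0.25 × 225 = 56.25 cm³.
Total printed volume = 90.6 + 26.88 + 56.25 = 173.73 cm³.
Mass = 173.73 × 1.19, so 206.7387 g.
Cost = 206.7387 g / 1000 × $58.9/kg = $12.18.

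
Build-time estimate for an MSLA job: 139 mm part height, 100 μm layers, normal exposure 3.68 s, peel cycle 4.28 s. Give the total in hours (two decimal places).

Layers = ⌈139/0.1⌉ = 1390.
Cycle time: 3.68 + 4.28 → 7.96 s.
Build time: 1390 × 7.96 s = 11064.4 s, i.e. 3.07 hours.

3.07 hours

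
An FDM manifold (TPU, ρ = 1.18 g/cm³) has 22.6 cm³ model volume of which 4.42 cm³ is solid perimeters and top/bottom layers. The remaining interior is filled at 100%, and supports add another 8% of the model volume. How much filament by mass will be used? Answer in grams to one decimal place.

Interior volume = 22.6 − 4.42, so 18.18 cm³.
Infill volume = 1.00 × 18.18 = 18.18 cm³.
Support: 0.08 × 22.6 → 1.808 cm³.
Total printed volume = 4.42 + 18.18 + 1.808, so 24.408 cm³.
Mass = 24.408 × 1.18 = 28.80144 g.

28.8 g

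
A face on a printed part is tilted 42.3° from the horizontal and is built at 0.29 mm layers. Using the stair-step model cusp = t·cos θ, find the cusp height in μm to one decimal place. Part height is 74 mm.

Cusp = layer height × cos(42.3°) = 0.29 × 0.7396 = 0.214484 mm = 214.5 μm.

214.5 μm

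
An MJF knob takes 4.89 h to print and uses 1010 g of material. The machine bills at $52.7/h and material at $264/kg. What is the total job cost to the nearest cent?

$524.34

Time charge: 52.7 × 4.89 → $257.703.
Material cost = 264 × 1010/1000, so $266.64.
Job cost: 257.703 + 266.64 = 524.343 ≈ $524.34.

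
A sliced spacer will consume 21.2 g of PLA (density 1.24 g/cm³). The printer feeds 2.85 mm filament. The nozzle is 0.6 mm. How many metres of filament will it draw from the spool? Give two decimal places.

Extruded volume: 21.2/1.24 = 17.0968 cm³ (17096.8 mm³).
A = π r² = π × 1.425² = 6.3794 mm².
Length = 17096.8 / 6.3794 = 2680 mm = 2.68 m.

2.68 m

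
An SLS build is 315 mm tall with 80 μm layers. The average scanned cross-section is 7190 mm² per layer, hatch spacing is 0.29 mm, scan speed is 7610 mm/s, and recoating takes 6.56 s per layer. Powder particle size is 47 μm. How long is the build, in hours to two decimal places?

10.74 hours

Layers = ⌈315/0.08⌉ = 3938.
Scan path per layer: 7190 / 0.29 → 24793.1 mm.
Laser time per layer = 24793.1 / 7610 = 3.258 s.
Layer cycle: 3.258 + 6.56 → 9.818 s.
3938 layers × 9.818 s/layer = 38663.284 s, i.e. 10.74 hours.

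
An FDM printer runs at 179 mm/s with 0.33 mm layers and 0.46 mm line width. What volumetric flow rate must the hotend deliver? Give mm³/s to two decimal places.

27.17

Bead cross-section = 0.33 × 0.46 = 0.1518 mm².
Volumetric flow = 179 × 0.1518 = 27.17 mm³/s.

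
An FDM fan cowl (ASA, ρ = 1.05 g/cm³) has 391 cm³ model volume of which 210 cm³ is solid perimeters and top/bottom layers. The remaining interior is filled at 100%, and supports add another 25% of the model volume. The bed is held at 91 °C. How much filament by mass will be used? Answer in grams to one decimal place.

Volume inside the shell = 391 − 210 = 181 cm³.
Deposited infill = 1.00 × 181, so 181 cm³.
Support: 0.25 × 391 → 97.75 cm³.
Deposited volume = 210 + 181 + 97.75, so 488.75 cm³.
Mass = 488.75 × 1.05 = 513.1875 g.

513.2 g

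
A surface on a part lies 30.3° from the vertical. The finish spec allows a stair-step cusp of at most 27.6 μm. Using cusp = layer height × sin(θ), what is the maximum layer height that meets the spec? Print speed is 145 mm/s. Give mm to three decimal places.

t = h_c / sin θ = 0.0276 / 0.5045 = 0.055 mm.

0.055 mm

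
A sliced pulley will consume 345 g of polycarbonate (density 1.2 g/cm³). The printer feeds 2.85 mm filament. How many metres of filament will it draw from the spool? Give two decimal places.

Volume = 345 g / 1.2 g·cm⁻³ = 287.5 cm³ = 287500 mm³.
A = π r² = π × 1.425² = 6.3794 mm².
L = V/A = 287500/6.3794 = 45066.93 mm → 45.07 m.

45.07 m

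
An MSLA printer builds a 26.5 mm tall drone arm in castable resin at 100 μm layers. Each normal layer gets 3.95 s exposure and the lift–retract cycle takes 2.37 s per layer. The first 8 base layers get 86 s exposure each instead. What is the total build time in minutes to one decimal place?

38.9 minutes

Layers = ⌈26.5/0.1⌉ = 265.
Base layers = 8 × (86 + 2.37), so 706.96 s.
Regular layers: 257 × (3.95 + 2.37) → 1624.24 s.
Sum: 706.96 + 1624.24 = 2331.2 s → 38.9 minutes.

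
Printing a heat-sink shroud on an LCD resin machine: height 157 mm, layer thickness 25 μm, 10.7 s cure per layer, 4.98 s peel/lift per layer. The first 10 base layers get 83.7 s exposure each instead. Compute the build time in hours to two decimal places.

Layer count = ceil(157 / 0.025) = 6280.
Burn-in layers = 10 × (83.7 + 4.98) = 886.8 s.
Remaining layers = 6270 × (10.7 + 4.98), so 98313.6 s.
Sum: 886.8 + 98313.6 = 99200.4 s → 27.56 hours.

27.56 hours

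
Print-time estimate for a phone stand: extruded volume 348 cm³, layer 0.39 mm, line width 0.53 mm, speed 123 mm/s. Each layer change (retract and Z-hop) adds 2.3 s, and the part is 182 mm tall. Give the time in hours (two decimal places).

Line area: 0.39 × 0.53 → 0.2067 mm².
Toolpath length = 348 cm³ / 0.2067 mm² = 348000 / 0.2067 = 1683599.4 mm.
Print-move time: 1683599.4 / 123 → 13687.8 s.
Layer count = ceil(182 / 0.39) = 467.
Layer-change overhead = 467 × 2.3, so 1074.1 s.
Altogether 13687.8 + 1074.1 = 14761.9 s, i.e. 4.10 hours.

4.10 hours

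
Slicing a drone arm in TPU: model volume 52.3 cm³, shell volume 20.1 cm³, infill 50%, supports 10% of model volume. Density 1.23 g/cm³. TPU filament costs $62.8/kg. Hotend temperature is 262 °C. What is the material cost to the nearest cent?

Volume inside the shell = 52.3 − 20.1, so 32.2 cm³.
Deposited infill = 0.50 × 32.2, so 16.1 cm³.
Support: 0.10 × 52.3 → 5.23 cm³.
Total extruded: 20.1 + 16.1 + 5.23 → 41.43 cm³.
Mass = 41.43 × 1.23 = 50.9589 g.
Cost = 50.9589 g / 1000 × $62.8/kg = $3.20.

$3.20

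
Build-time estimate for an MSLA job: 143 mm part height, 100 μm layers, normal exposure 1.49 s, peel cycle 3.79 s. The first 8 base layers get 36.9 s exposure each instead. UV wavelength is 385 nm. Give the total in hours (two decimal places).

2.18 hours

Layers = ⌈143/0.1⌉ = 1430.
Burn-in layers = 8 × (36.9 + 3.79) = 325.52 s.
Normal layers = 1422 × (1.49 + 3.79) = 7508.16 s.
Sum: 325.52 + 7508.16 = 7833.68 s → 2.18 hours.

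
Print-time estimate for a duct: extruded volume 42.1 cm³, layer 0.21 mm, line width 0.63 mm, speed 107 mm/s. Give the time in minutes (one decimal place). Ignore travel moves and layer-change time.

Extrusion cross-section: 0.21 × 0.63 → 0.1323 mm².
Toolpath length = 42.1 cm³ / 0.1323 mm² = 42100 / 0.1323 = 318216.2 mm.
Time extruding = 318216.2 / 107 = 2974 s.
Converting: 2974 s = 49.6 minutes.

49.6 minutes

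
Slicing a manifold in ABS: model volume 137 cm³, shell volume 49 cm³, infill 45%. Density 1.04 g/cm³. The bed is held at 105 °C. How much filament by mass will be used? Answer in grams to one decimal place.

Infill region = 137 − 49 = 88 cm³.
Infill deposited = 0.45 × 88, so 39.6 cm³.
Total extruded: 49 + 39.6 → 88.6 cm³.
Mass = 88.6 × 1.04 = 92.144 g.

92.1 g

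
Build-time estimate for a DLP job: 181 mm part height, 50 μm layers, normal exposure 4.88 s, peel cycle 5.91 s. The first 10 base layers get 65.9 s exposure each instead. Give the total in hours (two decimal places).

Layers = ⌈181/0.05⌉ = 3620.
Bottom layers = 10 × (65.9 + 5.91), so 718.1 s.
Normal layers = 3610 × (4.88 + 5.91), so 38951.9 s.
Total = 718.1 + 38951.9 = 39670 s = 11.02 hours.

11.02 hours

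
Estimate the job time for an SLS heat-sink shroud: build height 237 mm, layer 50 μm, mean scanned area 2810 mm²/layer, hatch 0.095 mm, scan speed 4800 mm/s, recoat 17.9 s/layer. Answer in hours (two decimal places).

31.68 hours

Layer count = ceil(237 / 0.05) = 4740.
Scan path per layer = 2810 / 0.095 = 29578.9 mm.
Laser time per layer = 29578.9 / 4800, so 6.1623 s.
Per-layer time = 6.1623 + 17.9 = 24.0623 s.
Total: 4740 × 24.0623 s = 114055.302 s → 31.68 hours.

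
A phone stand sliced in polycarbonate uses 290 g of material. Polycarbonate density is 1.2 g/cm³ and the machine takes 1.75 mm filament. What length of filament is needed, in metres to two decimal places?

100.47 m

Volume = 290 g / 1.2 g·cm⁻³ = 241.6667 cm³ = 241666.7 mm³.
Filament cross-section = π × (1.75/2)² = 2.4053 mm².
Length = 241666.7 / 2.4053 = 100472.58 mm = 100.47 m.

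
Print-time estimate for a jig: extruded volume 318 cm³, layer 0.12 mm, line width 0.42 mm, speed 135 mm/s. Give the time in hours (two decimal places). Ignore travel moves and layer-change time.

Extrusion cross-section = 0.12 × 0.42 = 0.0504 mm².
Toolpath length = 318 cm³ / 0.0504 mm² = 318000 / 0.0504 = 6309523.8 mm.
Time extruding: 6309523.8 / 135 → 46737.2 s.
That's 46737.2 s → 12.98 hours.

12.98 hours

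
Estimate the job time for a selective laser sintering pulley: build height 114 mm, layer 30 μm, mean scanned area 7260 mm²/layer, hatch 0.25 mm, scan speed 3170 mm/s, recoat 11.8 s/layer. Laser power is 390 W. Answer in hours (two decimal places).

22.13 hours

Number of layers: 114 / 0.03 → 3800 (rounded up).
Scan path per layer = 7260 / 0.25 = 29040 mm.
Scan time per layer: 29040 / 3170 → 9.1609 s.
Per-layer time = 9.1609 + 11.8, so 20.9609 s.
Total: 3800 × 20.9609 s = 79651.42 s → 22.13 hours.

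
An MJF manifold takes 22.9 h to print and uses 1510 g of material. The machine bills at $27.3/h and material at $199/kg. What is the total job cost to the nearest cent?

Machine-time cost = 27.3 × 22.9, so $625.17.
Feedstock cost = 199 × 1510/1000, so $300.49.
Job cost: 625.17 + 300.49 = $925.66.

$925.66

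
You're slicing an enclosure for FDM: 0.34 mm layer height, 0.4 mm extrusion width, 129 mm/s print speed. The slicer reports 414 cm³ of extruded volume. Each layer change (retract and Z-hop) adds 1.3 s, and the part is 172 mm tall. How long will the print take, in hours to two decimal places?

6.74 hours

Line area = 0.34 × 0.4, so 0.136 mm².
Total extruded path = 414000/0.136 = 3044117.6 mm.
Print-move time = 3044117.6 / 129, so 23597.8 s.
Layers = ⌈172/0.34⌉ = 506.
Layer-change overhead = 506 × 1.3, so 657.8 s.
Altogether 23597.8 + 657.8 = 24255.6 s, i.e. 6.74 hours.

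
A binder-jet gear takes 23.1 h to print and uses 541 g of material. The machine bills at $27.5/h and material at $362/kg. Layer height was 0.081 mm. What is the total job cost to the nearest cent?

$831.09

Time charge = 27.5 × 23.1 = $635.25.
Material cost = 362 × 541/1000, so $195.842.
Total = 635.25 + 195.842 = 831.092 ≈ $831.09.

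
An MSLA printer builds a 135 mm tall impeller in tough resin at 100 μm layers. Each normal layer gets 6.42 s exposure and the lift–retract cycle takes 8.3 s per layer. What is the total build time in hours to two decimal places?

Layer count = ceil(135 / 0.1) = 1350.
Each layer takes = 6.42 + 8.3, so 14.72 s.
Total = 1350 × 14.72 = 19872 s = 5.52 hours.

5.52 hours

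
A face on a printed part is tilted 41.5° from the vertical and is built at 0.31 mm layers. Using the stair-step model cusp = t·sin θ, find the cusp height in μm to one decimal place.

sin(41.5°) = 0.6626, so cusp = 0.31 × 0.6626 = 0.205406 mm → 205.4 μm.

205.4 μm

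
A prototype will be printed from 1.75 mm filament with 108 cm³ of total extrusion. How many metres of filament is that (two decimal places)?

44.90 m

A = π r² = π × 0.875² = 2.4053 mm².
L = 108000 mm³ / 2.4053 mm² = 44900.84 mm, i.e. 44.90 m.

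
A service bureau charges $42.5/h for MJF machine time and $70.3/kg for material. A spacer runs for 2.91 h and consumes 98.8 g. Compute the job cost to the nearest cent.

$130.62

Machine cost: 42.5 × 2.91 → $123.675.
Material cost = 70.3 × 98.8/1000, so $6.94564.
Job cost: 123.675 + 6.94564 = 130.62064 ≈ $130.62.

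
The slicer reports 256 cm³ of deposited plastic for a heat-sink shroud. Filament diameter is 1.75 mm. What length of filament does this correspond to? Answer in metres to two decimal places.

Filament cross-section = π × (1.75/2)² = 2.4053 mm².
Length = 256 cm³ / 2.4053 mm² = 256000 / 2.4053 = 106431.63 mm = 106.43 m.

106.43 m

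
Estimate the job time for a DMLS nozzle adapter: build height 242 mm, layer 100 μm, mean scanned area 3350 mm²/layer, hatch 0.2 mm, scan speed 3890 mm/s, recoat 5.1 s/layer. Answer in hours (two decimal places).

6.32 hours

Layer count = ceil(242 / 0.1) = 2420.
Scan path per layer = 3350 / 0.2 = 16750 mm.
Laser time per layer: 16750 / 3890 → 4.3059 s.
Time per layer = 4.3059 + 5.1 = 9.4059 s.
Build time = 2420 × 9.4059 = 22762.278 s = 6.32 hours.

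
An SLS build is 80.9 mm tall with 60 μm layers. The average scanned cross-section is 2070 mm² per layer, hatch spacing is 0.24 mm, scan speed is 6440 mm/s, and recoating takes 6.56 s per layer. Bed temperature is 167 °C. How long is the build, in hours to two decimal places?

2.96 hours

Number of layers: 80.9 / 0.06 → 1349 (rounded up).
Hatch length per layer = 2070 / 0.24, so 8625 mm.
Scan time per layer = 8625 / 6440 = 1.3393 s.
Time per layer = 1.3393 + 6.56, so 7.8993 s.
Total: 1349 × 7.8993 s = 10656.1557 s → 2.96 hours.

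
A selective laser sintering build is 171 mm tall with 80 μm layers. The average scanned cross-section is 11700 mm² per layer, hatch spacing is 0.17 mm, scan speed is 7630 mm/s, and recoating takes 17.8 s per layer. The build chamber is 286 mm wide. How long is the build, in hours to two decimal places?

15.93 hours

Layers = ⌈171/0.08⌉ = 2138.
Scan path per layer: 11700 / 0.17 → 68823.5 mm.
Per-layer scan time = 68823.5 / 7630, so 9.0201 s.
Per-layer time: 9.0201 + 17.8 → 26.8201 s.
Build time = 2138 × 26.8201 = 57341.3738 s = 15.93 hours.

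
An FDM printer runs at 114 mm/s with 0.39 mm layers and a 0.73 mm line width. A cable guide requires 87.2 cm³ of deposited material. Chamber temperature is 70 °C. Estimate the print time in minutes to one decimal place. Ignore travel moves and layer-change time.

44.8 minutes

Extrusion cross-section: 0.39 × 0.73 → 0.2847 mm².
Path length: 87200 mm³ / 0.2847 mm² → 306287.3 mm.
Extrusion time = 306287.3 / 114, so 2686.7 s.
2686.7 s = 44.8 minutes.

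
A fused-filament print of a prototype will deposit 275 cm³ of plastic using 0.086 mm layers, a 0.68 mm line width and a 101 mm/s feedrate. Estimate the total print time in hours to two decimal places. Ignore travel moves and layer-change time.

12.93 hours

Bead cross-section: 0.086 × 0.68 → 0.05848 mm².
Total extruded path = 275000/0.05848 = 4702462.4 mm.
Print-move time: 4702462.4 / 101 → 46559 s.
In the requested units: 46559 s = 12.93 hours.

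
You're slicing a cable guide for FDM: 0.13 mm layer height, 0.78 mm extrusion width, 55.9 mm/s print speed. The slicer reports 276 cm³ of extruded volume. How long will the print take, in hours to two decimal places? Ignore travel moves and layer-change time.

Line area = 0.13 × 0.78 = 0.1014 mm².
Total extruded path = 276000/0.1014 = 2721893.5 mm.
Time extruding = 2721893.5 / 55.9 = 48692.2 s.
That's 48692.2 s → 13.53 hours.

13.53 hours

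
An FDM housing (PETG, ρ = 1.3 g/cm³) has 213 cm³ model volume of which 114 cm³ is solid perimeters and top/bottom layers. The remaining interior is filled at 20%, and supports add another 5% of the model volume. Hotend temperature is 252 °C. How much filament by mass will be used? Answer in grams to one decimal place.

Infill region = 213 − 114, so 99 cm³.
Infill volume = 0.20 × 99, so 19.8 cm³.
Support = 0.05 × 213 = 10.65 cm³.
Total printed volume = 114 + 19.8 + 10.65, so 144.45 cm³.
Mass = 144.45 × 1.3, so 187.785 g.

187.8 g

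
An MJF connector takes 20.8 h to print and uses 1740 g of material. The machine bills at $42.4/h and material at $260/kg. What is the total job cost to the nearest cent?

$1334.32

Machine cost: 42.4 × 20.8 → $881.92.
Feedstock cost = 260 × 1740/1000 = $452.40.
Total = 881.92 + 452.40 = $1334.32.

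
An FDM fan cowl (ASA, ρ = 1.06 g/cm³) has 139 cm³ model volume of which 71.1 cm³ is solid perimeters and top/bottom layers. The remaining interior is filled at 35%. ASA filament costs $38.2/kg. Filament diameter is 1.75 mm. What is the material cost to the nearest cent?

Interior volume = 139 − 71.1, so 67.9 cm³.
Infill volume = 0.35 × 67.9 = 23.765 cm³.
Total extruded: 71.1 + 23.765 → 94.865 cm³.
Mass = 94.865 × 1.06 = 100.5569 g.
At $38.2/kg: 100.5569/1000 × 38.2 = $3.84.

$3.84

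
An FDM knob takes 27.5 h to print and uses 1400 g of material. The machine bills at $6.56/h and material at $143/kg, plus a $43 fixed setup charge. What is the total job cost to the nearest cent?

Time charge = 6.56 × 27.5 = $180.40.
Material cost = 143 × 1400/1000, so $200.20.
Total = 180.40 + 200.20 + 43 = $423.60.

$423.60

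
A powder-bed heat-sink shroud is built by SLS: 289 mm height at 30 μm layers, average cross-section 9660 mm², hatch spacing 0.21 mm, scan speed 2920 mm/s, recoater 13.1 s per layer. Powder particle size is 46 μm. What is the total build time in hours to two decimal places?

Layer count = ceil(289 / 0.03) = 9634.
Hatch length per layer: 9660 / 0.21 → 46000 mm.
Scan time per layer = 46000 / 2920 = 15.7534 s.
Layer cycle = 15.7534 + 13.1, so 28.8534 s.
Build time = 9634 × 28.8534 = 277973.6556 s = 77.21 hours.

77.21 hours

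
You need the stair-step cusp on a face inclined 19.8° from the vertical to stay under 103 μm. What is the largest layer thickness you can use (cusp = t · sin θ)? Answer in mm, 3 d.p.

Layer height = cusp / sin(19.8°) = 0.103 / 0.3387 = 0.304 mm.

0.304 mm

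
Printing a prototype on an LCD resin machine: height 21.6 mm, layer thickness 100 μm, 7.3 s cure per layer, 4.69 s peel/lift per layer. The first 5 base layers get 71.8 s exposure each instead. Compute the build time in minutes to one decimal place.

48.5 minutes

Layers = ⌈21.6/0.1⌉ = 216.
Bottom layers = 5 × (71.8 + 4.69) = 382.45 s.
Normal layers = 211 × (7.3 + 4.69), so 2529.89 s.
Total = 382.45 + 2529.89 = 2912.34 s = 48.5 minutes.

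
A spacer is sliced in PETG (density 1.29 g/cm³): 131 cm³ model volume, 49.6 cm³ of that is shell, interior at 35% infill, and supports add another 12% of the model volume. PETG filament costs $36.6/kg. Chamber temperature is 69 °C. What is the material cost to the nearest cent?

Interior volume = 131 − 49.6 = 81.4 cm³.
Infill deposited = 0.35 × 81.4, so 28.49 cm³.
Support: 0.12 × 131 → 15.72 cm³.
Total printed volume: 49.6 + 28.49 + 15.72 → 93.81 cm³.
Mass: 93.81 × 1.29 → 121.0149 g.
At $36.6/kg: 121.0149/1000 × 36.6 = $4.43.

$4.43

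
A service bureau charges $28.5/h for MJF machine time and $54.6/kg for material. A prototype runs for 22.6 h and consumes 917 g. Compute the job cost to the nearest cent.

Machine cost = 28.5 × 22.6, so $644.10.
Material charge = 54.6 × 917/1000, so $50.0682.
Job cost: 644.10 + 50.0682 = 694.1682 ≈ $694.17.

$694.17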